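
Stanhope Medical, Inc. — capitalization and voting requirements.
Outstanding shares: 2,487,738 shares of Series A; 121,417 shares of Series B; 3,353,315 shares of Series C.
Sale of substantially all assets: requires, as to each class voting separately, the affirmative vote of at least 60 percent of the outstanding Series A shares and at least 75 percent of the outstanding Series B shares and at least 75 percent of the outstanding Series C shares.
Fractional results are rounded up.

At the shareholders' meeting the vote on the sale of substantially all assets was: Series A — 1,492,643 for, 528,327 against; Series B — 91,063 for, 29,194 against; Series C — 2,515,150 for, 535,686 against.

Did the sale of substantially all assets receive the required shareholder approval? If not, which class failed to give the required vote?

Approved — every class gave the required vote.

Series A: 3/5 of 2487738 = 1492642.80, rounded up to 1492643; 1,492,643 required, 1,492,643 in favor — approved.
Series B: 3/4 of 121417 = 91062.75, rounded up to 91063; 91,063 required, 91,063 in favor — approved.
Series C: 3/4 of 3353315 = 2514986.25, rounded up to 2514987; 2,514,987 required, 2,515,150 in favor — approved.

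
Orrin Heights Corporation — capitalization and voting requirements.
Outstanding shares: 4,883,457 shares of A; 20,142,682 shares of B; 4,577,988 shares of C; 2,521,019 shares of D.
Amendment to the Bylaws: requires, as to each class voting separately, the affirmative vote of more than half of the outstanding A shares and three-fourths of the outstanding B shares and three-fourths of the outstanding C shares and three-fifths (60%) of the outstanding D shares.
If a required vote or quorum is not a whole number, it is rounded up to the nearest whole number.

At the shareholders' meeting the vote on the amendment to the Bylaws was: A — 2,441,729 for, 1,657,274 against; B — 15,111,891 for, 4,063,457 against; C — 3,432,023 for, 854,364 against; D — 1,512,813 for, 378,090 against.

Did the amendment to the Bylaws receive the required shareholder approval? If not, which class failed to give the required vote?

A: a majority of 4883457 is 2441729; 2,441,729 required, 2,441,729 in favor — approved.
B: 3/4 of 20142682 = 15107011.50, rounded up to 15107012; 15,107,012 required, 15,111,891 in favor — approved.
C: 3/4 of 4577988 = 3433491; 3,433,491 required, 3,432,023 in favor — not approved.
D: 3/5 of 2521019 = 1512611.40, rounded up to 1512612; 1,512,612 required, 1,512,813 in favor — approved.

Not approved — the C shares did not give the required vote.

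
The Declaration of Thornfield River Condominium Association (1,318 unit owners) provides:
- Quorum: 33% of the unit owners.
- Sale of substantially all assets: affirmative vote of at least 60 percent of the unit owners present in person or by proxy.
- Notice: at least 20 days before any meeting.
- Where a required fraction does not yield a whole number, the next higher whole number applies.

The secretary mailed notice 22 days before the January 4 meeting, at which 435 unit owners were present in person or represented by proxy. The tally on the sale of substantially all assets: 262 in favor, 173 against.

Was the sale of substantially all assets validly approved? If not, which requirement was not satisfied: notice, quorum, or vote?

Notice: 22 days given; 20 required. Satisfied.
Quorum: 33% of 1,318 = 434.94, rounded up to 435; 435 present. Satisfied.
Vote: requires three-fifths of those present (435); 3/5 of 435 = 261, so 261 needed; 262 in favor. Satisfied.

Valid — all requirements satisfied.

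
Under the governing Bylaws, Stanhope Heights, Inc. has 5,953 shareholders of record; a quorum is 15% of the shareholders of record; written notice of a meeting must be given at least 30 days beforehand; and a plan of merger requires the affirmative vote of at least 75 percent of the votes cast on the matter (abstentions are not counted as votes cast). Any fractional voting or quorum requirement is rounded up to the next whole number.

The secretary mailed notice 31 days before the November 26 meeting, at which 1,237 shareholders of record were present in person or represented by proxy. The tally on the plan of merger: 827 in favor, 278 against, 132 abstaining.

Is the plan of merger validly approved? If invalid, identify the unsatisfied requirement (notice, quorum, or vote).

Notice: 31 days given; 30 required. Satisfied.
Quorum: 15% of 5,953 = 892.95, rounded up to 893; 1,237 present. Satisfied.
Vote: requires three-fourths of the votes cast (1,237 − 132 abstaining = 1,105); 3/4 of 1105 = 828.75, rounded up to 829, so 829 needed; 827 in favor. Not satisfied.

Invalid — vote requirement not satisfied.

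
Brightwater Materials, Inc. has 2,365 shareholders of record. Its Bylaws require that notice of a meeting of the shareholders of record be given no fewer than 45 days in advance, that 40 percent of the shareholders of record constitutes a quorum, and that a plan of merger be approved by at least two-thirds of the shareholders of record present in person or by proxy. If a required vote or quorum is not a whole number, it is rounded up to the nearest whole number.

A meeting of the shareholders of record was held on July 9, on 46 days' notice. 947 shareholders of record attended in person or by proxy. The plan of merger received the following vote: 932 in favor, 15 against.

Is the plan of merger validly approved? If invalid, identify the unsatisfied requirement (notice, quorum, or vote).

Notice: 46 days given; 45 required. Satisfied.
Quorum: 40% of 2,365 = 946; 947 present. Satisfied.
Vote: requires two-thirds of those present (947); 2/3 of 947 = 631.33, rounded up to 632, so 632 needed; 932 in favor. Satisfied.

Valid — all requirements satisfied.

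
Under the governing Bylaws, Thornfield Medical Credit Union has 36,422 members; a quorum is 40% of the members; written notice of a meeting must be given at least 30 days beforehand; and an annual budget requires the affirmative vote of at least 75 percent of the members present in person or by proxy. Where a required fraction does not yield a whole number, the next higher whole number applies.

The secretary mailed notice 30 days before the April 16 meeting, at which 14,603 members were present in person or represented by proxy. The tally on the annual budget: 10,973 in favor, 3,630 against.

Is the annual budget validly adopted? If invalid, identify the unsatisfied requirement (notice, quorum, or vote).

Notice: 30 days given; 30 required. Satisfied.
Quorum: 40% of 36,422 = 14,568.80, rounded up to 14,569; 14,603 present. Satisfied.
Vote: requires three-fourths of those present (14,603); 3/4 of 14603 = 10952.25, rounded up to 10953, so 10,953 needed; 10,973 in favor. Satisfied.

Valid — all requirements satisfied.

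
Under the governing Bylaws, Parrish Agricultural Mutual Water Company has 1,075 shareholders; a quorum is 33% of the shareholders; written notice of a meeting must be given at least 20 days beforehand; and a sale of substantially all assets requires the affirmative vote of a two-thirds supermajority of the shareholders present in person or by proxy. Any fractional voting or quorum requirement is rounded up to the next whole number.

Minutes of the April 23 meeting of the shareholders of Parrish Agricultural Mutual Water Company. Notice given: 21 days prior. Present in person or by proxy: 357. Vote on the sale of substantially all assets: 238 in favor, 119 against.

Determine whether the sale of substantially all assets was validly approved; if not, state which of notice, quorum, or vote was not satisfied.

Valid — all requirements satisfied.

Notice: 21 days given; 20 required. Satisfied.
Quorum: 33% of 1,075 = 354.75, rounded up to 355; 357 present. Satisfied.
Vote: requires two-thirds of those present (357); 2/3 of 357 = 238, so 238 needed; 238 in favor. Satisfied.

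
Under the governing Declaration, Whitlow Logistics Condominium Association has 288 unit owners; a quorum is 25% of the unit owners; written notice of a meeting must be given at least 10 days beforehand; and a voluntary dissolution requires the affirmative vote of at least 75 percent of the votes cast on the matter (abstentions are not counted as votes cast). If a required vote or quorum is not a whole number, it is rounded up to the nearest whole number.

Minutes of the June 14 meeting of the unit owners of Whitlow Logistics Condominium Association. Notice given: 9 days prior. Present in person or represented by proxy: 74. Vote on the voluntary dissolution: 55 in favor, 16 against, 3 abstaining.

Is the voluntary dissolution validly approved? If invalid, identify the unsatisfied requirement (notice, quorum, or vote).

Invalid — notice requirement not satisfied.

Notice: 9 days given; 10 required. Not satisfied.
Quorum: 25% of 288 = 72; 74 present. Satisfied.
Vote: requires three-fourths of the votes cast (74 − 3 abstaining = 71); 3/4 of 71 = 53.25, rounded up to 54, so 54 needed; 55 in favor. Satisfied.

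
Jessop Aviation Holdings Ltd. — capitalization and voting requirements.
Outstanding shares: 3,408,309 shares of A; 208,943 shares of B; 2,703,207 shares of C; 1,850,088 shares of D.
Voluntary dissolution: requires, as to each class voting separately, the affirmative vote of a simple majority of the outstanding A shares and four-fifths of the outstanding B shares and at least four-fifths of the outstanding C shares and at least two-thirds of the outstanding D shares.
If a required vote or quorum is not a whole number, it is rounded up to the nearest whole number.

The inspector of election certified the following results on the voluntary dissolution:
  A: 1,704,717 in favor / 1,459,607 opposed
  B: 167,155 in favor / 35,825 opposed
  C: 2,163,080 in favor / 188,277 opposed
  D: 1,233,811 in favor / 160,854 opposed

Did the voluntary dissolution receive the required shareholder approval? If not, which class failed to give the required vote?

Approved — every class gave the required vote.

A: a majority of 3408309 is 1704155; 1,704,155 required, 1,704,717 in favor — approved.
B: 4/5 of 208943 = 167154.40, rounded up to 167155; 167,155 required, 167,155 in favor — approved.
C: 4/5 of 2703207 = 2162565.60, rounded up to 2162566; 2,162,566 required, 2,163,080 in favor — approved.
D: 2/3 of 1850088 = 1233392; 1,233,392 required, 1,233,811 in favor — approved.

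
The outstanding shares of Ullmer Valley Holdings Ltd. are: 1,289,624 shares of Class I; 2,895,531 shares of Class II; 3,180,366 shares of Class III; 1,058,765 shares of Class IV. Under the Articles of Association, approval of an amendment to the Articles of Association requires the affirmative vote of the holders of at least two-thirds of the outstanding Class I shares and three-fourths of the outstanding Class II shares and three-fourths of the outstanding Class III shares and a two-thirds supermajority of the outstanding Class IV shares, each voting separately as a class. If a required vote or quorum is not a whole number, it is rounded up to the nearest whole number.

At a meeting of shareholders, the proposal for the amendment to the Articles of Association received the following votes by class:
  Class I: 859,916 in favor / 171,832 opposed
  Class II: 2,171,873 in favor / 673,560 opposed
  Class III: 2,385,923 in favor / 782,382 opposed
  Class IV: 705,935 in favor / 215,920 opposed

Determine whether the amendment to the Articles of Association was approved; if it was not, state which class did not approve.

Approved — every class gave the required vote.

Class I: 2/3 of 1289624 = 859749.33, rounded up to 859750; 859,750 required, 859,916 in favor — approved.
Class II: 3/4 of 2895531 = 2171648.25, rounded up to 2171649; 2,171,649 required, 2,171,873 in favor — approved.
Class III: 3/4 of 3180366 = 2385274.50, rounded up to 2385275; 2,385,275 required, 2,385,923 in favor — approved.
Class IV: 2/3 of 1058765 = 705843.33, rounded up to 705844; 705,844 required, 705,935 in favor — approved.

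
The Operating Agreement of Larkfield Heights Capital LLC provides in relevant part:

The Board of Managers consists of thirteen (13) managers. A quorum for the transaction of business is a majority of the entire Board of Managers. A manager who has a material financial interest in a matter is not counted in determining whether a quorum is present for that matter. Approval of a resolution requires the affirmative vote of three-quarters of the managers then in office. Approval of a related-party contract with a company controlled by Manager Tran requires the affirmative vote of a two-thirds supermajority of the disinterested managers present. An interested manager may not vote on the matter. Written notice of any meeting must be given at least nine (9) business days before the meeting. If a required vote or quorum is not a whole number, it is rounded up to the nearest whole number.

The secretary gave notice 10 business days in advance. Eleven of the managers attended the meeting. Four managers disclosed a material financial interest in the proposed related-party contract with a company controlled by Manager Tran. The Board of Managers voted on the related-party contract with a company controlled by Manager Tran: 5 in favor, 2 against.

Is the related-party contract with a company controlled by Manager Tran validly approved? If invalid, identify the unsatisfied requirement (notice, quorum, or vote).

Notice: 10 business days given; 9 required (10 ≥ 9). Satisfied.
Quorum: 11 present, but the 4 interested managers do not count, leaving 7. Quorum is 7. Satisfied.
Vote: the related-party contract with a company controlled by Manager Tran requires two-thirds of the disinterested managers present (11 − 4 = 7). 2/3 of 7 = 4.67, rounded up to 5, so 5 affirmative votes are needed; 5 voted in favor. Satisfied.

Valid — all requirements satisfied.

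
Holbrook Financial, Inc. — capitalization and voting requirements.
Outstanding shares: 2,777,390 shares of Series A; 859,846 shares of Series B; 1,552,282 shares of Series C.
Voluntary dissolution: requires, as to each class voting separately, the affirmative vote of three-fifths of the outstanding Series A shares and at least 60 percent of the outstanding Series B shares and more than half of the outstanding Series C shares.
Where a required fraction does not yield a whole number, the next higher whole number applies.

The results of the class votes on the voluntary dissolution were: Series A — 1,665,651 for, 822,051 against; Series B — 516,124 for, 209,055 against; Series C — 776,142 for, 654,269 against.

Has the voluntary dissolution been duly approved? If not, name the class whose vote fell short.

Series A: 3/5 of 2777390 = 1666434; 1,666,434 required, 1,665,651 in favor — not approved.
Series B: 3/5 of 859846 = 515907.60, rounded up to 515908; 515,908 required, 516,124 in favor — approved.
Series C: a majority of 1552282 is 776142; 776,142 required, 776,142 in favor — approved.

Not approved — the Series A shares did not give the required vote.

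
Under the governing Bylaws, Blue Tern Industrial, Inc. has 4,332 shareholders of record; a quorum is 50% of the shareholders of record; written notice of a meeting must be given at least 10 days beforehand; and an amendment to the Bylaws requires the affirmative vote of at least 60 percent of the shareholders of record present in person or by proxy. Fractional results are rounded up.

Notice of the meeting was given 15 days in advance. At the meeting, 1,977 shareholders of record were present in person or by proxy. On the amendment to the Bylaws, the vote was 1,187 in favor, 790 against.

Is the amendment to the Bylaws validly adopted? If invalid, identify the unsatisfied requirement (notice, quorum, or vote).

Invalid — quorum requirement not satisfied.

Notice: 15 days given; 10 required. Satisfied.
Quorum: 50% of 4,332 = 2,166; 1,977 present. Not satisfied.
Vote: requires three-fifths of those present (1,977); 3/5 of 1977 = 1186.20, rounded up to 1187, so 1,187 needed; 1,187 in favor. Satisfied.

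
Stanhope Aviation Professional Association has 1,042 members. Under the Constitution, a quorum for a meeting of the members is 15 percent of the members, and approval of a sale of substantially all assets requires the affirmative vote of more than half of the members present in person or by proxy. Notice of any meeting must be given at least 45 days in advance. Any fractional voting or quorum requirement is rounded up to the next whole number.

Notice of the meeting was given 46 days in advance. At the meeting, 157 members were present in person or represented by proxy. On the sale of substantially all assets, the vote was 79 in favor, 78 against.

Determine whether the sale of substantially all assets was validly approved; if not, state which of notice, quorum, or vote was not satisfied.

Valid — all requirements satisfied.

Notice: 46 days given; 45 required. Satisfied.
Quorum: 15% of 1,042 = 156.30, rounded up to 157; 157 present. Satisfied.
Vote: requires a majority of those present (157); a majority of 157 is 79, so 79 needed; 79 in favor. Satisfied.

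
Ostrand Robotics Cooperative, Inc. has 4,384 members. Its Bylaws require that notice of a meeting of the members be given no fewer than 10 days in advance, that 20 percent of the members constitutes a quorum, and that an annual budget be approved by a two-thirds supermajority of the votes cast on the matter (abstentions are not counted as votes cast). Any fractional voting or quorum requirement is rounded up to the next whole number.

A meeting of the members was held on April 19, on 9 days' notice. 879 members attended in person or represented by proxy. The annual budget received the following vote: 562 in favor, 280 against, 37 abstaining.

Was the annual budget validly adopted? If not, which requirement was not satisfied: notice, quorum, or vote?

Notice: 9 days given; 10 required. Not satisfied.
Quorum: 20% of 4,384 = 876.80, rounded up to 877; 879 present. Satisfied.
Vote: requires two-thirds of the votes cast (879 − 37 abstaining = 842); 2/3 of 842 = 561.33, rounded up to 562, so 562 needed; 562 in favor. Satisfied.

Invalid — notice requirement not satisfied.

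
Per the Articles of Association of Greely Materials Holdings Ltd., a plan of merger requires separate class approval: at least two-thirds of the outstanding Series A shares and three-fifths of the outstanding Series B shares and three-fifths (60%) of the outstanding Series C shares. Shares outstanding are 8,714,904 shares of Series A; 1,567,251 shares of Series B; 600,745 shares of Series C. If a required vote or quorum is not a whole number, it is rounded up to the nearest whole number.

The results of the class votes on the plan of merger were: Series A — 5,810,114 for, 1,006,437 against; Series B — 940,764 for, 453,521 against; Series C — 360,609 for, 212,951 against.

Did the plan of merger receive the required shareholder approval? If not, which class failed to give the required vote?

Approved — every class gave the required vote.

Series A: 2/3 of 8714904 = 5809936; 5,809,936 required, 5,810,114 in favor — approved.
Series B: 3/5 of 1567251 = 940350.60, rounded up to 940351; 940,351 required, 940,764 in favor — approved.
Series C: 3/5 of 600745 = 360447; 360,447 required, 360,609 in favor — approved.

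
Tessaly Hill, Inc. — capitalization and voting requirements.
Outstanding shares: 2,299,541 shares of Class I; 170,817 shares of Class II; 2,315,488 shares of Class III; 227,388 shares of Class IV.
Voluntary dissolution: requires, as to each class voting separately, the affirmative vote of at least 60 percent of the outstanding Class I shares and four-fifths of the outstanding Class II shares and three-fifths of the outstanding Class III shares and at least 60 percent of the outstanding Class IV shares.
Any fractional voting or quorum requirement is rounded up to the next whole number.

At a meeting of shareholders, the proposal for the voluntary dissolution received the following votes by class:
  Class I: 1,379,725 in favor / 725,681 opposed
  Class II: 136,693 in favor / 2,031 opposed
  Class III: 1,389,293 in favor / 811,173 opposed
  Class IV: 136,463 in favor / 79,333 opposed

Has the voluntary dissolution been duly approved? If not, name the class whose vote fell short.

Class I: 3/5 of 2299541 = 1379724.60, rounded up to 1379725; 1,379,725 required, 1,379,725 in favor — approved.
Class II: 4/5 of 170817 = 136653.60, rounded up to 136654; 136,654 required, 136,693 in favor — approved.
Class III: 3/5 of 2315488 = 1389292.80, rounded up to 1389293; 1,389,293 required, 1,389,293 in favor — approved.
Class IV: 3/5 of 227388 = 136432.80, rounded up to 136433; 136,433 required, 136,463 in favor — approved.

Approved — every class gave the required vote.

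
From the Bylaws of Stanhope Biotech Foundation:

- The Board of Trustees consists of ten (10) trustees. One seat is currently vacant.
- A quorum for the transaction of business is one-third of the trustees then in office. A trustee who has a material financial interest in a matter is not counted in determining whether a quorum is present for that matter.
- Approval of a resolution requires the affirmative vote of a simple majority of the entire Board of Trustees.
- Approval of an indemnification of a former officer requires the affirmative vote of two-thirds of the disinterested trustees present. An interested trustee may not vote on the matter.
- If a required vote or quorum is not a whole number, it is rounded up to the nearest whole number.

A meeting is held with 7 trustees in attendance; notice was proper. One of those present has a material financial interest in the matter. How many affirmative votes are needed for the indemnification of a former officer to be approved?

The indemnification of a former officer requires two-thirds of the disinterested trustees present (7 − 1 = 6).
2/3 of 6 = 4.

4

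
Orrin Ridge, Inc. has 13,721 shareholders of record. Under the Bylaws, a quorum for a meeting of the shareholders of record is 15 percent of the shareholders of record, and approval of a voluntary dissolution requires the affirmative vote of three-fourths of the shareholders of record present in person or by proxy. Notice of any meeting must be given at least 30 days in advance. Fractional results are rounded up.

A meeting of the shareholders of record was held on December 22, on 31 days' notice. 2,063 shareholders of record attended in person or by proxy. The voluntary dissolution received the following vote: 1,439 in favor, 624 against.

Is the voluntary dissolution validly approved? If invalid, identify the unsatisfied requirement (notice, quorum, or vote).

Invalid — vote requirement not satisfied.

Notice: 31 days given; 30 required. Satisfied.
Quorum: 15% of 13,721 = 2,058.15, rounded up to 2,059; 2,063 present. Satisfied.
Vote: requires three-fourths of those present (2,063); 3/4 of 2063 = 1547.25, rounded up to 1548, so 1,548 needed; 1,439 in favor. Not satisfied.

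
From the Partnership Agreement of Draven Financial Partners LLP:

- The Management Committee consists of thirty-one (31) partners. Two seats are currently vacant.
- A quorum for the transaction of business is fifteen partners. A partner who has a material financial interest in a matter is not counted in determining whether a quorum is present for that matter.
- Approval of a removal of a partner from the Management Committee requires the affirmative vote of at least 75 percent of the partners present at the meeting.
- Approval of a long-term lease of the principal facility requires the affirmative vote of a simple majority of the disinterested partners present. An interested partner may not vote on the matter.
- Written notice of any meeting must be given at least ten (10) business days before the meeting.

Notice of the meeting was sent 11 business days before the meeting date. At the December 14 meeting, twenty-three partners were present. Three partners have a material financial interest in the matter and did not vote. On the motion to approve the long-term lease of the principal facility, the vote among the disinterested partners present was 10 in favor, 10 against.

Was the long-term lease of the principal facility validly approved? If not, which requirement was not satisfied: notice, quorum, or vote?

Notice: 11 business days given; 10 required (11 ≥ 10). Satisfied.
Quorum: 23 present, but the 3 interested partners do not count, leaving 20. Quorum is 15. Satisfied.
Vote: the long-term lease of the principal facility requires a majority of the disinterested partners present (23 − 3 = 20). A majority of 20 is 11, so 11 affirmative votes are needed; 10 voted in favor. Not satisfied.

Invalid — vote requirement not satisfied.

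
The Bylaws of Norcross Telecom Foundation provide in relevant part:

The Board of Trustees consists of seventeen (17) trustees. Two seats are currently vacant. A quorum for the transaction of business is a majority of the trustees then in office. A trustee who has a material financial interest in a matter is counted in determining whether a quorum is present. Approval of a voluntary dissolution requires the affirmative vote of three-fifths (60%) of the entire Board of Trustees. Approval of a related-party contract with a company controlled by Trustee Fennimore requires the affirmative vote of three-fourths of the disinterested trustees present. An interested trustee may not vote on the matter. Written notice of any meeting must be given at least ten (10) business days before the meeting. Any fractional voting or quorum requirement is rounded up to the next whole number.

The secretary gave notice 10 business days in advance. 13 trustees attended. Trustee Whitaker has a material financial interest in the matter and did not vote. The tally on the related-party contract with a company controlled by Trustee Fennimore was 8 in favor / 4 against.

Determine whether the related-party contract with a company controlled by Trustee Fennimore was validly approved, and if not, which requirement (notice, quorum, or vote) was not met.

Invalid — vote requirement not satisfied.

Notice: 10 business days given; 10 required (10 ≥ 10). Satisfied.
Quorum: 13 present (interested trustees count toward quorum); quorum is 8. Satisfied.
Vote: the related-party contract with a company controlled by Trustee Fennimore requires three-fourths of the disinterested trustees present (13 − 1 = 12). 3/4 of 12 = 9, so 9 affirmative votes are needed; 8 voted in favor. Not satisfied.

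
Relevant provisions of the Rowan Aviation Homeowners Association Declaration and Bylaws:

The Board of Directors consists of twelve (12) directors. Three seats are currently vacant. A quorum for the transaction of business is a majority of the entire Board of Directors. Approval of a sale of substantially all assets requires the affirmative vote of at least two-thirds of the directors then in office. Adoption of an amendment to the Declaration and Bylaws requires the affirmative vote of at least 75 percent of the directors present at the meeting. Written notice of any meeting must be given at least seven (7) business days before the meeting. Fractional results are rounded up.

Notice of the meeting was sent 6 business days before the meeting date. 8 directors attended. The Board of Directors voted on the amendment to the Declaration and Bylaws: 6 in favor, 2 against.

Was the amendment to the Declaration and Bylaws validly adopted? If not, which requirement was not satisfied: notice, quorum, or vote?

Notice: 6 business days given; 7 required (6 < 7). Not satisfied.
Quorum: 8 present; quorum is 7. Satisfied.
Vote: the amendment to the Declaration and Bylaws requires three-fourths of the directors present (8). 3/4 of 8 = 6, so 6 affirmative votes are needed; 6 voted in favor. Satisfied.

Invalid — notice requirement not satisfied.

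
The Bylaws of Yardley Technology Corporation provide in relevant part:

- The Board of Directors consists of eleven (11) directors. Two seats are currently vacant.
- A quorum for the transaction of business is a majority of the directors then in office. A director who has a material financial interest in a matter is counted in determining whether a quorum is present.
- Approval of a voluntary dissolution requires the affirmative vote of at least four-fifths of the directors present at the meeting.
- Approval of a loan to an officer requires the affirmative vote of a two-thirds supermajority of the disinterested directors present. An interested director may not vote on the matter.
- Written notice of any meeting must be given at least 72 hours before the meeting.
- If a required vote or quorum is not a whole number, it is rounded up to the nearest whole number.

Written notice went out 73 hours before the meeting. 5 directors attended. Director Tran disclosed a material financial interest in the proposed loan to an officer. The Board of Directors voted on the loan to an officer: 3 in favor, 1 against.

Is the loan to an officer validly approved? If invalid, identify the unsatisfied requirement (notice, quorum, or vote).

Valid — all requirements satisfied.

Notice: 73 hours given; 72 required (73 ≥ 72). Satisfied.
Quorum: 5 present (interested directors count toward quorum); quorum is 5. Satisfied.
Vote: the loan to an officer requires two-thirds of the disinterested directors present (5 − 1 = 4). 2/3 of 4 = 2.67, rounded up to 3, so 3 affirmative votes are needed; 3 voted in favor. Satisfied.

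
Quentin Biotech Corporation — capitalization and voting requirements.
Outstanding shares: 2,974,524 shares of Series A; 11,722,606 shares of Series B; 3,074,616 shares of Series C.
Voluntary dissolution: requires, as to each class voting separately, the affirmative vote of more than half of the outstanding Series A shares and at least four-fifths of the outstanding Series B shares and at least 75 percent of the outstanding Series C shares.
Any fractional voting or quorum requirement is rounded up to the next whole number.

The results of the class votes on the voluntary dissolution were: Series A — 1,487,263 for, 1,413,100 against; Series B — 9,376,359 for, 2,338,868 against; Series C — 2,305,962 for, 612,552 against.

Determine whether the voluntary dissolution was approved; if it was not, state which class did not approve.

Not approved — the Series B shares did not give the required vote.

Series A: a majority of 2974524 is 1487263; 1,487,263 required, 1,487,263 in favor — approved.
Series B: 4/5 of 11722606 = 9378084.80, rounded up to 9378085; 9,378,085 required, 9,376,359 in favor — not approved.
Series C: 3/4 of 3074616 = 2305962; 2,305,962 required, 2,305,962 in favor — approved.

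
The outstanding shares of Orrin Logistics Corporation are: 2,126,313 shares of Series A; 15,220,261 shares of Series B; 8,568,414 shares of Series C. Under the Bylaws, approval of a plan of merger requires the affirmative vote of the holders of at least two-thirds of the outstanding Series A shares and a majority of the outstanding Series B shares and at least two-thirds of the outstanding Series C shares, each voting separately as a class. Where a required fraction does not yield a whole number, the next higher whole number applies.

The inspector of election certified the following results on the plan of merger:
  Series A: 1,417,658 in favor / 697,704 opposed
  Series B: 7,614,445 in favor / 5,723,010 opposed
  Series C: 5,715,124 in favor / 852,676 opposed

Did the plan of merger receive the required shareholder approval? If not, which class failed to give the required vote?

Approved — every class gave the required vote.

Series A: 2/3 of 2126313 = 1417542; 1,417,542 required, 1,417,658 in favor — approved.
Series B: a majority of 15220261 is 7610131; 7,610,131 required, 7,614,445 in favor — approved.
Series C: 2/3 of 8568414 = 5712276; 5,712,276 required, 5,715,124 in favor — approved.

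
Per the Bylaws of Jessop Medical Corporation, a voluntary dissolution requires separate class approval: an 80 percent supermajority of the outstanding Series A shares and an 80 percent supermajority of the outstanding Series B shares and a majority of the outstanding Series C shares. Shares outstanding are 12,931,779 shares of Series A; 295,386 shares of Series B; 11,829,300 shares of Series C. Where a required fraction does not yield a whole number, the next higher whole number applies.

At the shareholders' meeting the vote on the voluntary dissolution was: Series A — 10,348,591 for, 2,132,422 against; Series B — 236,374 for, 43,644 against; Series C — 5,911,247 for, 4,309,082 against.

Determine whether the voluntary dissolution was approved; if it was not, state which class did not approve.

Series A: 4/5 of 12931779 = 10345423.20, rounded up to 10345424; 10,345,424 required, 10,348,591 in favor — approved.
Series B: 4/5 of 295386 = 236308.80, rounded up to 236309; 236,309 required, 236,374 in favor — approved.
Series C: a majority of 11829300 is 5914651; 5,914,651 required, 5,911,247 in favor — not approved.

Not approved — the Series C shares did not give the required vote.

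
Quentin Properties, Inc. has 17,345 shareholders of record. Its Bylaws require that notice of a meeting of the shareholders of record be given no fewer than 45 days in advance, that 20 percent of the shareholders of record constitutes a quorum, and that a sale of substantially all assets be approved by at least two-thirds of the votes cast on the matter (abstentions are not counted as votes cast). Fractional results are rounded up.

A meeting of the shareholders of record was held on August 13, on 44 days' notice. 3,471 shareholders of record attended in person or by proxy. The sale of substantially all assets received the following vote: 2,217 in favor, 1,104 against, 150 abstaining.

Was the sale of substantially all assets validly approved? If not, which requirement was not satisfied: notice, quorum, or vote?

Invalid — notice requirement not satisfied.

Notice: 44 days given; 45 required. Not satisfied.
Quorum: 20% of 17,345 = 3,469; 3,471 present. Satisfied.
Vote: requires two-thirds of the votes cast (3,471 − 150 abstaining = 3,321); 2/3 of 3321 = 2214, so 2,214 needed; 2,217 in favor. Satisfied.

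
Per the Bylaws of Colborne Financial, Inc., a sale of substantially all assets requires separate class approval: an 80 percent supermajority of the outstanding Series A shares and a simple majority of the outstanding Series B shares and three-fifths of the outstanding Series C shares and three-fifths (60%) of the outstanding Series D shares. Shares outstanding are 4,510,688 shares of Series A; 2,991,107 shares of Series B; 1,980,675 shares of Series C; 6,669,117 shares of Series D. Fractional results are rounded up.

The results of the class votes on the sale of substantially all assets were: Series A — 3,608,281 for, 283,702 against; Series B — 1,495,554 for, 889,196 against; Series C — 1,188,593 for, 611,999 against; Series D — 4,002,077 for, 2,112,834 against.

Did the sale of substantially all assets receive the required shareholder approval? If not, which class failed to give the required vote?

Series A: 4/5 of 4510688 = 3608550.40, rounded up to 3608551; 3,608,551 required, 3,608,281 in favor — not approved.
Series B: a majority of 2991107 is 1495554; 1,495,554 required, 1,495,554 in favor — approved.
Series C: 3/5 of 1980675 = 1188405; 1,188,405 required, 1,188,593 in favor — approved.
Series D: 3/5 of 6669117 = 4001470.20, rounded up to 4001471; 4,001,471 required, 4,002,077 in favor — approved.

Not approved — the Series A shares did not give the required vote.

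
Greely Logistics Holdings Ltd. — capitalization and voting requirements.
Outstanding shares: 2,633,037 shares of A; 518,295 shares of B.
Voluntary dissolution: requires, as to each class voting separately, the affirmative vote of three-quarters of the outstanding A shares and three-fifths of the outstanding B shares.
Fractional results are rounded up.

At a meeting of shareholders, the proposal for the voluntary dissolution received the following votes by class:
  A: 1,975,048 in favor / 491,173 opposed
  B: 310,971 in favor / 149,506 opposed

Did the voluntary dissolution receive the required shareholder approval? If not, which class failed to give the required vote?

Not approved — the B shares did not give the required vote.

A: 3/4 of 2633037 = 1974777.75, rounded up to 1974778; 1,974,778 required, 1,975,048 in favor — approved.
B: 3/5 of 518295 = 310977; 310,977 required, 310,971 in favor — not approved.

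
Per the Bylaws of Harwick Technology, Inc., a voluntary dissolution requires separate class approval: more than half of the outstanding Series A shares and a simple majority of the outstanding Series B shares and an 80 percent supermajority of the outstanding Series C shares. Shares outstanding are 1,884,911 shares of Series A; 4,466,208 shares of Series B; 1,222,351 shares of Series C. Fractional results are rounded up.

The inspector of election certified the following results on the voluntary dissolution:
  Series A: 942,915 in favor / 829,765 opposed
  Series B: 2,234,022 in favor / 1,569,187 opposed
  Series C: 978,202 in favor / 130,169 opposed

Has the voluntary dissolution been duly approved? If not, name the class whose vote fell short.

Series A: a majority of 1884911 is 942456; 942,456 required, 942,915 in favor — approved.
Series B: a majority of 4466208 is 2233105; 2,233,105 required, 2,234,022 in favor — approved.
Series C: 4/5 of 1222351 = 977880.80, rounded up to 977881; 977,881 required, 978,202 in favor — approved.

Approved — every class gave the required vote.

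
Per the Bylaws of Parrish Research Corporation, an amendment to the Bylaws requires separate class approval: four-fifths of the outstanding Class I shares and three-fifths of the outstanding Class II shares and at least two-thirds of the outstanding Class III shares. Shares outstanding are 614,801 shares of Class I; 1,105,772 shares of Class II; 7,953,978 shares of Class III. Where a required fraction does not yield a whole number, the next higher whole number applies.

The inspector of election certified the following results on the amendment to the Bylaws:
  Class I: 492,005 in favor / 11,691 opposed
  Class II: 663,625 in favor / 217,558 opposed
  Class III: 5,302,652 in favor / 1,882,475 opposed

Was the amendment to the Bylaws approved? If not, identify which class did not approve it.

Class I: 4/5 of 614801 = 491840.80, rounded up to 491841; 491,841 required, 492,005 in favor — approved.
Class II: 3/5 of 1105772 = 663463.20, rounded up to 663464; 663,464 required, 663,625 in favor — approved.
Class III: 2/3 of 7953978 = 5302652; 5,302,652 required, 5,302,652 in favor — approved.

Approved — every class gave the required vote.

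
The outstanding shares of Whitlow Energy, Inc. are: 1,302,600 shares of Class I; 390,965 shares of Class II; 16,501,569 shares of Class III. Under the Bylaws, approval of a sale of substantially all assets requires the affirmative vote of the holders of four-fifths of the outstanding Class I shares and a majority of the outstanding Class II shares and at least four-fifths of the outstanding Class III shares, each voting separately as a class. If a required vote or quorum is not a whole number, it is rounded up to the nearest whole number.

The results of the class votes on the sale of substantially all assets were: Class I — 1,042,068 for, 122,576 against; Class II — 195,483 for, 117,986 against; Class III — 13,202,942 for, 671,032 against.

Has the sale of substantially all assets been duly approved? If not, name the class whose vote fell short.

Class I: 4/5 of 1302600 = 1042080; 1,042,080 required, 1,042,068 in favor — not approved.
Class II: a majority of 390965 is 195483; 195,483 required, 195,483 in favor — approved.
Class III: 4/5 of 16501569 = 13201255.20, rounded up to 13201256; 13,201,256 required, 13,202,942 in favor — approved.

Not approved — the Class I shares did not give the required vote.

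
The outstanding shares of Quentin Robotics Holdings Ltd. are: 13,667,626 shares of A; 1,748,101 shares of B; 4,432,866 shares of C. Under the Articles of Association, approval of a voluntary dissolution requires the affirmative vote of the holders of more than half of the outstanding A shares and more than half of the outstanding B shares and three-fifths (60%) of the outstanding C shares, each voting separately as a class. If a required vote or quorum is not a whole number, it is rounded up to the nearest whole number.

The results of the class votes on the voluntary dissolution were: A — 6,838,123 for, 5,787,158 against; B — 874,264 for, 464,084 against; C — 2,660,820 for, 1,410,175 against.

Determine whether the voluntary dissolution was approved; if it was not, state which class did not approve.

Approved — every class gave the required vote.

A: a majority of 13667626 is 6833814; 6,833,814 required, 6,838,123 in favor — approved.
B: a majority of 1748101 is 874051; 874,051 required, 874,264 in favor — approved.
C: 3/5 of 4432866 = 2659719.60, rounded up to 2659720; 2,659,720 required, 2,660,820 in favor — approved.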